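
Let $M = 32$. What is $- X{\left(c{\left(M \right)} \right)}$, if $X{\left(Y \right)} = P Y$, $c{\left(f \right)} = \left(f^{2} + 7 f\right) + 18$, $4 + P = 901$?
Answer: $-1135602$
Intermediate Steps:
$P = 897$ ($P = -4 + 901 = 897$)
$c{\left(f \right)} = 18 + f^{2} + 7 f$
$X{\left(Y \right)} = 897 Y$
$- X{\left(c{\left(M \right)} \right)} = - 897 \left(18 + 32^{2} + 7 \cdot 32\right) = - 897 \left(18 + 1024 + 224\right) = - 897 \cdot 1266 = \left(-1\right) 1135602 = -1135602$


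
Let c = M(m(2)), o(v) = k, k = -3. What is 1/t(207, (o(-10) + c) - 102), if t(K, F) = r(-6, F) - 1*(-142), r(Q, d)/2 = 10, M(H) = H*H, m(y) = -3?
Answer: 1/162 ≈ 0.0061728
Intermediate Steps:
M(H) = H**2
o(v) = -3
c = 9 (c = (-3)**2 = 9)
r(Q, d) = 20 (r(Q, d) = 2*10 = 20)
t(K, F) = 162 (t(K, F) = 20 - 1*(-142) = 20 + 142 = 162)
1/t(207, (o(-10) + c) - 102) = 1/162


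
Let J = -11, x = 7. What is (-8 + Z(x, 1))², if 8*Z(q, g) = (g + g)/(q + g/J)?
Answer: 5861241/92416 ≈ 63.422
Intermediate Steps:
Z(q, g) = g/(4*(q - g/11)) (Z(q, g) = ((g + g)/(q + g/(-11)))/8 = ((2*g)/(q + g*(-1/11)))/8 = ((2*g)/(q - g/11))/8 = (2*g/(q - g/11))/8 = g/(4*(q - g/11)))
(-8 + Z(x, 1))² = (-8 + (11/4)*1/(-1*1 + 11*7))² = (-8 + (11/4)*1/(-1 + 77))² = (-8 + (11/4)*1/76)² = (-8 + (11/4)*1*(1/76))² = (-8 + 11/304)² = (-2421/304)² = 5861241/92416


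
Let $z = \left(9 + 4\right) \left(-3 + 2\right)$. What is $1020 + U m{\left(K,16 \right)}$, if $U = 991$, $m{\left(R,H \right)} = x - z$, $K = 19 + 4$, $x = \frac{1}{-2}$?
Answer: $\frac{26815}{2} \approx 13408.0$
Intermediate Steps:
$x = - \frac{1}{2} \approx -0.5$
$z = -13$ ($z = 13 \left(-1\right) = -13$)
$K = 23$
$m{\left(R,H \right)} = \frac{25}{2}$ ($m{\left(R,H \right)} = - \frac{1}{2} - -13 = - \frac{1}{2} + 13 = \frac{25}{2}$)
$1020 + U m{\left(K,16 \right)} = 1020 + 991 \cdot \frac{25}{2} = 1020 + \frac{24775}{2} = \frac{26815}{2}$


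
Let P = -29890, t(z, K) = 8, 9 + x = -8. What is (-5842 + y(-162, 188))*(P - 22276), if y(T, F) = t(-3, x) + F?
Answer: 294529236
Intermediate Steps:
x = -17 (x = -9 - 8 = -17)
y(T, F) = 8 + F
(-5842 + y(-162, 188))*(P - 22276) = (-5842 + (8 + 188))*(-29890 - 22276) = (-5842 + 196)*(-52166) = -5646*(-52166) = 294529236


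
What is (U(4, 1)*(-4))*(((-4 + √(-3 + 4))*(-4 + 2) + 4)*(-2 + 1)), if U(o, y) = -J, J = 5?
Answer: -200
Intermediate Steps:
U(o, y) = -5 (U(o, y) = -1*5 = -5)
(U(4, 1)*(-4))*(((-4 + √(-3 + 4))*(-4 + 2) + 4)*(-2 + 1)) = (-5*(-4))*(((-4 + √(-3 + 4))*(-4 + 2) + 4)*(-2 + 1)) = 20*(((-4 + √1)*(-2) + 4)*(-1)) = 20*(((-4 + 1)*(-2) + 4)*(-1)) = 20*((-3*(-2) + 4)*(-1)) = 20*((6 + 4)*(-1)) = 20*(10*(-1)) = 20*(-10) = -200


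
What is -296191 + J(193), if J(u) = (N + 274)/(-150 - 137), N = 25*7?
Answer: -85007266/287 ≈ -2.9619e+5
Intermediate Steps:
N = 175
J(u) = -449/287 (J(u) = (175 + 274)/(-150 - 137) = 449/(-287) = 449*(-1/287) = -449/287)
-296191 + J(193) = -296191 - 449/287 = -85007266/287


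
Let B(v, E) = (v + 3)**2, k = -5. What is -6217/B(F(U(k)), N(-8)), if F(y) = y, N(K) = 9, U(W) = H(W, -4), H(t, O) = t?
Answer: -6217/4 ≈ -1554.3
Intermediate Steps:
U(W) = W
B(v, E) = (3 + v)**2
-6217/B(F(U(k)), N(-8)) = -6217/(3 - 5)**2 = -6217/((-2)**2) = -6217/4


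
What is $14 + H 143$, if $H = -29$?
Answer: $-4133$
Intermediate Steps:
$14 + H 143 = 14 - 4147 = -4133$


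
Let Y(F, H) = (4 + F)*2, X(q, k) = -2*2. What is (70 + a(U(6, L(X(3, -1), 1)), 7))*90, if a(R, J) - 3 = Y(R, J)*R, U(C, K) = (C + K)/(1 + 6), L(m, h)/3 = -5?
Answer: 291150/49 ≈ 5941.8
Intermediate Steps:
X(q, k) = -4
L(m, h) = -15 (L(m, h) = 3*(-5) = -15)
Y(F, H) = 8 + 2*F
U(C, K) = C/7 + K/7 (U(C, K) = (C + K)/7 = (C + K)*(1/7) = C/7 + K/7)
a(R, J) = 3 + R*(8 + 2*R) (a(R, J) = 3 + (8 + 2*R)*R = 3 + R*(8 + 2*R))
(70 + a(U(6, L(X(3, -1), 1)), 7))*90 = (70 + (3 + 2*((1/7)*6 + (1/7)*(-15))*(4 + ((1/7)*6 + (1/7)*(-15)))))*90 = (70 + (3 + 2*(6/7 - 15/7)*(4 + (6/7 - 15/7))))*90 = (70 + (3 + 2*(-9/7)*(4 - 9/7)))*90 = (70 + (3 + 2*(-9/7)*(19/7)))*90 = (70 + (3 - 342/49))*90 = (70 - 195/49)*90 = (3235/49)*90 = 291150/49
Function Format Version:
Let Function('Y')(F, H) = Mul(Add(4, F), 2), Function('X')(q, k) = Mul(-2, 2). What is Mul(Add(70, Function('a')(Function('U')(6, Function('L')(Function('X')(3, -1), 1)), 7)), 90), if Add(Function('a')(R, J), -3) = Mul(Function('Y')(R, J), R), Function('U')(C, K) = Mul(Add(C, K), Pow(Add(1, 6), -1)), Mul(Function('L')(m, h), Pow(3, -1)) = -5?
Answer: Rational(291150, 49) ≈ 5941.8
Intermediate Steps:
Function('X')(q, k) = -4
Function('L')(m, h) = -15 (Function('L')(m, h) = Mul(3, -5) = -15)
Function('Y')(F, H) = Add(8, Mul(2, F))
Function('U')(C, K) = Add(Mul(Rational(1, 7), C), Mul(Rational(1, 7), K)) (Function('U')(C, K) = Mul(Add(C, K), Pow(7, -1)) = Mul(Add(C, K), Rational(1, 7)) = Add(Mul(Rational(1, 7), C), Mul(Rational(1, 7), K)))
Function('a')(R, J) = Add(3, Mul(R, Add(8, Mul(2, R)))) (Function('a')(R, J) = Add(3, Mul(Add(8, Mul(2, R)), R)) = Add(3, Mul(R, Add(8, Mul(2, R)))))
Mul(Add(70, Function('a')(Function('U')(6, Function('L')(Function('X')(3, -1), 1)), 7)), 90) = Mul(Add(70, Add(3, Mul(2, Add(Mul(Rational(1, 7), 6), Mul(Rational(1, 7), -15)), Add(4, Add(Mul(Rational(1, 7), 6), Mul(Rational(1, 7), -15)))))), 90) = Mul(Add(70, Add(3, Mul(2, Add(Rational(6, 7), Rational(-15, 7)), Add(4, Add(Rational(6, 7), Rational(-15, 7)))))), 90) = Mul(Add(70, Add(3, Mul(2, Rational(-9, 7), Add(4, Rational(-9, 7))))), 90) = Mul(Add(70, Add(3, Mul(2, Rational(-9, 7), Rational(19, 7)))), 90) = Mul(Add(70, Add(3, Rational(-342, 49))), 90) = Mul(Add(70, Rational(-195, 49)), 90) = Mul(Rational(3235, 49), 90) = Rational(291150, 49)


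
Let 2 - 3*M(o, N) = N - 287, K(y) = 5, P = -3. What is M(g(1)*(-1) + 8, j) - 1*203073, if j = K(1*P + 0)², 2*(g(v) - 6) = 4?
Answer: -202985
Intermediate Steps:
g(v) = 8 (g(v) = 6 + (½)*4 = 6 + 2 = 8)
j = 25 (j = 5² = 25)
M(o, N) = 289/3 - N/3 (M(o, N) = ⅔ - (N - 287)/3 = ⅔ - (-287 + N)/3 = ⅔ + (287/3 - N/3) = 289/3 - N/3)
M(g(1)*(-1) + 8, j) - 1*203073 = (289/3 - ⅓*25) - 1*203073 = (289/3 - 25/3) - 203073 = 88 - 203073 = -202985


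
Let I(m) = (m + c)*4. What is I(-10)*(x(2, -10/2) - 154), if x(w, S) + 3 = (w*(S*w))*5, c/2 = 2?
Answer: 6168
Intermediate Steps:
c = 4 (c = 2*2 = 4)
x(w, S) = -3 + 5*S*w² (x(w, S) = -3 + (w*(S*w))*5 = -3 + (S*w²)*5 = -3 + 5*S*w²)
I(m) = 16 + 4*m (I(m) = (m + 4)*4 = (4 + m)*4 = 16 + 4*m)
I(-10)*(x(2, -10/2) - 154) = (16 + 4*(-10))*((-3 + 5*(-10/2)*2²) - 154) = (16 - 40)*((-3 + 5*(-10*½)*4) - 154) = -24*((-3 + 5*(-5)*4) - 154) = -24*((-3 - 100) - 154) = -24*(-103 - 154) = -24*(-257) = 6168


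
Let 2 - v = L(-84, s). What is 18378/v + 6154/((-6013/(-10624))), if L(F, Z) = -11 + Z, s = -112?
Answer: 8283018914/751625 ≈ 11020.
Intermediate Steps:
v = 125 (v = 2 - (-11 - 112) = 2 - 1*(-123) = 2 + 123 = 125)
18378/v + 6154/((-6013/(-10624))) = 18378/125 + 6154/((-6013/(-10624))) = 18378*(1/125) + 6154/((-6013*(-1/10624))) = 18378/125 + 6154/(6013/10624) = 18378/125 + 6154*(10624/6013) = 18378/125 + 65380096/6013 = 8283018914/751625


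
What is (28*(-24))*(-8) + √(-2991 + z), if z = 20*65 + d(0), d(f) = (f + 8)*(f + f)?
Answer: 5376 + I*√1691 ≈ 5376.0 + 41.122*I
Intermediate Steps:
d(f) = 2*f*(8 + f) (d(f) = (8 + f)*(2*f) = 2*f*(8 + f))
z = 1300 (z = 20*65 + 2*0*(8 + 0) = 1300 + 2*0*8 = 1300 + 0 = 1300)
(28*(-24))*(-8) + √(-2991 + z) = (28*(-24))*(-8) + √(-2991 + 1300) = -672*(-8) + √(-1691) = 5376 + I*√1691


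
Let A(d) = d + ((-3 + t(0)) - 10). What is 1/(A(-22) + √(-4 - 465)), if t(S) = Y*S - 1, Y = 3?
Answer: -36/1765 - I*√469/1765 ≈ -0.020397 - 0.01227*I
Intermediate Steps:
t(S) = -1 + 3*S (t(S) = 3*S - 1 = -1 + 3*S)
A(d) = -14 + d (A(d) = d + ((-3 + (-1 + 3*0)) - 10) = d + ((-3 + (-1 + 0)) - 10) = d + ((-3 - 1) - 10) = d + (-4 - 10) = d - 14 = -14 + d)
1/(A(-22) + √(-4 - 465)) = 1/((-14 - 22) + √(-4 - 465)) = 1/(-36 + √(-469)) = 1/(-36 + I*√469)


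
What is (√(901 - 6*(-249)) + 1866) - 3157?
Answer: -1291 + √2395 ≈ -1242.1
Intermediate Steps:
(√(901 - 6*(-249)) + 1866) - 3157 = (√(901 + 1494) + 1866) - 3157 = (√2395 + 1866) - 3157 = (1866 + √2395) - 3157 = -1291 + √2395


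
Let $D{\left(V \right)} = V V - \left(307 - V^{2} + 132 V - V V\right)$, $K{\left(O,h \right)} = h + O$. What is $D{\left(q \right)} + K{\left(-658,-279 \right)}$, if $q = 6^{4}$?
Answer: $4866532$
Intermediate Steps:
$K{\left(O,h \right)} = O + h$
$q = 1296$
$D{\left(V \right)} = -307 - 132 V + 3 V^{2}$ ($D{\left(V \right)} = V^{2} - \left(307 - 2 V^{2} + 132 V\right) = -307 - 132 V + 3 V^{2}$)
$D{\left(q \right)} + K{\left(-658,-279 \right)} = \left(-307 - 171072 + 3 \cdot 1296^{2}\right) - 937 = \left(-307 - 171072 + 3 \cdot 1679616\right) - 937 = \left(-307 - 171072 + 5038848\right) - 937 = 4867469 - 937 = 4866532$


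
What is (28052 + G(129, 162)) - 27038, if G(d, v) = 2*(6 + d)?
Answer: 1284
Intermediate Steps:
G(d, v) = 12 + 2*d
(28052 + G(129, 162)) - 27038 = (28052 + (12 + 2*129)) - 27038 = (28052 + (12 + 258)) - 27038 = (28052 + 270) - 27038 = 28322 - 27038 = 1284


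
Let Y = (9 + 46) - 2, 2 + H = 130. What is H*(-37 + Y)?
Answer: 2048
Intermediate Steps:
H = 128 (H = -2 + 130 = 128)
Y = 53 (Y = 55 - 2 = 53)
H*(-37 + Y) = 128*(-37 + 53) = 128*16 = 2048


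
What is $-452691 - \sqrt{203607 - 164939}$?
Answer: $-452691 - 2 \sqrt{9667} \approx -4.5289 \cdot 10^{5}$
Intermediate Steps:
$-452691 - \sqrt{203607 - 164939} = -452691 - \sqrt{38668} = -452691 - 2 \sqrt{9667}$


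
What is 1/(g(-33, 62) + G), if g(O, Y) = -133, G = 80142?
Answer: 1/80009 ≈ 1.2499e-5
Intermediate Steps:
1/(g(-33, 62) + G) = 1/(-133 + 80142) = 1/80009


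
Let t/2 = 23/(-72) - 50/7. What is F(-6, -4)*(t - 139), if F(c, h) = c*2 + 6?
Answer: 38789/42 ≈ 923.55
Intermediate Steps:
t = -3761/252 (t = 2*(23/(-72) - 50/7) = 2*(23*(-1/72) - 50*⅐) = 2*(-23/72 - 50/7) = 2*(-3761/504) = -3761/252 ≈ -14.925)
F(c, h) = 6 + 2*c (F(c, h) = 2*c + 6 = 6 + 2*c)
F(-6, -4)*(t - 139) = (6 + 2*(-6))*(-3761/252 - 139) = (6 - 12)*(-38789/252) = -6*(-38789/252) = 38789/42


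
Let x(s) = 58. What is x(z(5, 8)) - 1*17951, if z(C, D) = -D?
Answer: -17893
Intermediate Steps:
x(z(5, 8)) - 1*17951 = 58 - 1*17951 = 58 - 17951 = -17893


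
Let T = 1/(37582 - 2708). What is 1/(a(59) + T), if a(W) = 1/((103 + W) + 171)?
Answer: 11613042/35207 ≈ 329.85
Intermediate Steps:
a(W) = 1/(274 + W)
T = 1/34874 ≈ 2.8675e-5
1/(a(59) + T) = 1/(1/(274 + 59) + 1/34874) = 1/(1/333 + 1/34874) = 1/(35207/11613042) = 11613042/35207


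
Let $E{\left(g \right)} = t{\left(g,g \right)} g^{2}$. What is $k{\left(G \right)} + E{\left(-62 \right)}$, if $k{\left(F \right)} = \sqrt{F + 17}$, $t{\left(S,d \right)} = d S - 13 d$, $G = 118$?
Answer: $17874600 + 3 \sqrt{15} \approx 1.7875 \cdot 10^{7}$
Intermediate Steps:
$t{\left(S,d \right)} = - 13 d + S d$ ($t{\left(S,d \right)} = S d - 13 d = - 13 d + S d$)
$E{\left(g \right)} = g^{3} \left(-13 + g\right)$ ($E{\left(g \right)} = g \left(-13 + g\right) g^{2} = g^{3} \left(-13 + g\right)$)
$k{\left(F \right)} = \sqrt{17 + F}$
$k{\left(G \right)} + E{\left(-62 \right)} = \sqrt{17 + 118} + \left(-62\right)^{3} \left(-13 - 62\right) = \sqrt{135} - -17874600 = 3 \sqrt{15} + 17874600 = 17874600 + 3 \sqrt{15}$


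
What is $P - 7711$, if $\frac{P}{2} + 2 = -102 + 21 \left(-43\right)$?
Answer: $-9725$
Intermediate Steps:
$P = -2014$ ($P = -4 + 2 \left(-102 + 21 \left(-43\right)\right) = -4 + 2 \left(-102 - 903\right) = -4 + 2 \left(-1005\right) = -4 - 2010 = -2014$)
$P - 7711 = -2014 - 7711 = -9725$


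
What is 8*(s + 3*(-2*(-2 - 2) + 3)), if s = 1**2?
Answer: 272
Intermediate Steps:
s = 1
8*(s + 3*(-2*(-2 - 2) + 3)) = 8*(1 + 3*(-2*(-2 - 2) + 3)) = 8*(1 + 3*(-2*(-4) + 3)) = 8*(1 + 3*(8 + 3)) = 8*(1 + 3*11) = 8*(1 + 33) = 8*34 = 272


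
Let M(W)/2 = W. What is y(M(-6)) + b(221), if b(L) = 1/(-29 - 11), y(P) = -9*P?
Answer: 4319/40 ≈ 107.97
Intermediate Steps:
M(W) = 2*W
b(L) = -1/40 (b(L) = 1/(-40) = -1/40)
y(M(-6)) + b(221) = -18*(-6) - 1/40 = -9*(-12) - 1/40 = 108 - 1/40 = 4319/40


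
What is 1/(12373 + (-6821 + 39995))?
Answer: 1/45547 ≈ 2.1955e-5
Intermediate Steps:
1/(12373 + (-6821 + 39995)) = 1/(12373 + 33174) = 1/45547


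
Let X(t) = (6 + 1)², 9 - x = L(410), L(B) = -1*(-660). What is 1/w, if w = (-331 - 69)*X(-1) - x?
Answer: -1/18949 ≈ -5.2773e-5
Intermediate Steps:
L(B) = 660
x = -651 (x = 9 - 1*660 = 9 - 660 = -651)
X(t) = 49 (X(t) = 7² = 49)
w = -18949 (w = (-331 - 69)*49 - 1*(-651) = -400*49 + 651 = -19600 + 651 = -18949)
1/w = 1/(-18949) = -1/18949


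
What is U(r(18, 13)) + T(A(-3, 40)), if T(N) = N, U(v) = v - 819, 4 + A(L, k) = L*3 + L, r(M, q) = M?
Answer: -817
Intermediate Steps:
A(L, k) = -4 + 4*L (A(L, k) = -4 + (L*3 + L) = -4 + (3*L + L) = -4 + 4*L)
U(v) = -819 + v
U(r(18, 13)) + T(A(-3, 40)) = (-819 + 18) + (-4 + 4*(-3)) = -801 + (-4 - 12) = -801 - 16 = -817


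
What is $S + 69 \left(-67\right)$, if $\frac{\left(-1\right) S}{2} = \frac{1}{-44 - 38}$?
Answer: $- \frac{189542}{41} \approx -4623.0$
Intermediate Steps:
$S = \frac{1}{41}$ ($S = - \frac{2}{-44 - 38} = - \frac{2}{-82} = \left(-2\right) \left(- \frac{1}{82}\right) = \frac{1}{41} \approx 0.02439$)
$S + 69 \left(-67\right) = \frac{1}{41} + 69 \left(-67\right) = \frac{1}{41} - 4623 = - \frac{189542}{41}$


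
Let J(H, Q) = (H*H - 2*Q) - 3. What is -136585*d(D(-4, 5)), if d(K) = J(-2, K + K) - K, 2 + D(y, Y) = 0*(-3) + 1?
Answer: -819510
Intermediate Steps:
J(H, Q) = -3 + H**2 - 2*Q (J(H, Q) = (H**2 - 2*Q) - 3 = -3 + H**2 - 2*Q)
D(y, Y) = -1 (D(y, Y) = -2 + (0*(-3) + 1) = -2 + (0 + 1) = -2 + 1 = -1)
d(K) = 1 - 5*K (d(K) = (-3 + (-2)**2 - 2*(K + K)) - K = (-3 + 4 - 4*K) - K = (1 - 4*K) - K = 1 - 5*K)
-136585*d(D(-4, 5)) = -136585*(1 - 5*(-1)) = -136585*(1 + 5) = -136585*6 = -819510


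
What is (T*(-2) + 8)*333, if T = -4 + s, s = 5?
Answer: 1998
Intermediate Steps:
T = 1 (T = -4 + 5 = 1)
(T*(-2) + 8)*333 = (1*(-2) + 8)*333 = (-2 + 8)*333 = 6*333 = 1998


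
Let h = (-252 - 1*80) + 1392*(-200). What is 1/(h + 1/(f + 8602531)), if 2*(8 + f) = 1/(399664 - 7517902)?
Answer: -122469612228947/34136199955784618728 ≈ -3.5877e-6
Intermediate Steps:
f = -113891809/14236476 (f = -8 + 1/(2*(399664 - 7517902)) = -8 + (½)/(-7118238) = -8 + (½)*(-1/7118238) = -8 - 1/14236476 = -113891809/14236476 ≈ -8.0000)
h = -278732 (h = (-252 - 80) - 278400 = -332 - 278400 = -278732)
1/(h + 1/(f + 8602531)) = 1/(-278732 + 1/(-113891809/14236476 + 8602531)) = 1/(-278732 + 1/(122469612228947/14236476)) = 1/(-278732 + 14236476/122469612228947) = 1/(-34136199955784618728/122469612228947) = -122469612228947/34136199955784618728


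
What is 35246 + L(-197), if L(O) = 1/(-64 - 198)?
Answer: 9234451/262 ≈ 35246.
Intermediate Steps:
L(O) = -1/262 (L(O) = 1/(-262) = -1/262)
35246 + L(-197) = 35246 - 1/262 = 9234451/262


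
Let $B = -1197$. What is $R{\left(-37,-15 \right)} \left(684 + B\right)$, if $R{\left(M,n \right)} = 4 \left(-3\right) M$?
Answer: $-227772$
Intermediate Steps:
$R{\left(M,n \right)} = - 12 M$
$R{\left(-37,-15 \right)} \left(684 + B\right) = \left(-12\right) \left(-37\right) \left(684 - 1197\right) = 444 \left(-513\right) = -227772$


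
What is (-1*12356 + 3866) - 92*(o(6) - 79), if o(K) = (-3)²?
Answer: -2050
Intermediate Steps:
o(K) = 9
(-1*12356 + 3866) - 92*(o(6) - 79) = (-1*12356 + 3866) - 92*(9 - 79) = (-12356 + 3866) - 92*(-70) = -8490 + 6440 = -2050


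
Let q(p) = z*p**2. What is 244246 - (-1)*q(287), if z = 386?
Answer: 32038680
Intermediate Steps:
q(p) = 386*p**2
244246 - (-1)*q(287) = 244246 - (-1)*386*287**2 = 244246 - (-1)*386*82369 = 244246 - (-1)*31794434 = 244246 - 1*(-31794434) = 244246 + 31794434 = 32038680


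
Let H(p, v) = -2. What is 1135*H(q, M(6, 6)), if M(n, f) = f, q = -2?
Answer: -2270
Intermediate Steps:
1135*H(q, M(6, 6)) = 1135*(-2) = -2270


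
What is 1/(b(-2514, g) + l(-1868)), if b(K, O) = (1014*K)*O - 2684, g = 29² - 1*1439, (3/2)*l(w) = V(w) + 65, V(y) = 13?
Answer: 1/1524416576 ≈ 6.5599e-10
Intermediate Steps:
l(w) = 52 (l(w) = 2*(13 + 65)/3 = (⅔)*78 = 52)
g = -598 (g = 841 - 1439 = -598)
b(K, O) = -2684 + 1014*K*O (b(K, O) = 1014*K*O - 2684 = -2684 + 1014*K*O)
1/(b(-2514, g) + l(-1868)) = 1/((-2684 + 1014*(-2514)*(-598)) + 52) = 1/((-2684 + 1524419208) + 52) = 1/(1524416524 + 52) = 1/1524416576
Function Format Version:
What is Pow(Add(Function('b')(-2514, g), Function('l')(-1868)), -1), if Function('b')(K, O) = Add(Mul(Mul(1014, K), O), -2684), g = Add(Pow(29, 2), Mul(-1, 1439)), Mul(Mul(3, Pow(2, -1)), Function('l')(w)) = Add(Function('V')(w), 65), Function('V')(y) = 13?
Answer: Rational(1, 1524416576) ≈ 6.5599e-10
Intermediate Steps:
Function('l')(w) = 52 (Function('l')(w) = Mul(Rational(2, 3), Add(13, 65)) = Mul(Rational(2, 3), 78) = 52)
g = -598 (g = Add(841, -1439) = -598)
Function('b')(K, O) = Add(-2684, Mul(1014, K, O)) (Function('b')(K, O) = Add(Mul(1014, K, O), -2684) = Add(-2684, Mul(1014, K, O)))
Pow(Add(Function('b')(-2514, g), Function('l')(-1868)), -1) = Pow(Add(Add(-2684, Mul(1014, -2514, -598)), 52), -1) = Pow(Add(Add(-2684, 1524419208), 52), -1) = Pow(Add(1524416524, 52), -1) = Pow(1524416576, -1) = Rational(1, 1524416576)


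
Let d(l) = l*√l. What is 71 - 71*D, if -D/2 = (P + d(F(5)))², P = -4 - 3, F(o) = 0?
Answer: 7029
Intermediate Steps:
P = -7
d(l) = l^(3/2)
D = -98 (D = -2*(-7 + 0^(3/2))² = -2*(-7 + 0)² = -2*(-7)² = -2*49 = -98)
71 - 71*D = 71 - 71*(-98) = 71 + 6958 = 7029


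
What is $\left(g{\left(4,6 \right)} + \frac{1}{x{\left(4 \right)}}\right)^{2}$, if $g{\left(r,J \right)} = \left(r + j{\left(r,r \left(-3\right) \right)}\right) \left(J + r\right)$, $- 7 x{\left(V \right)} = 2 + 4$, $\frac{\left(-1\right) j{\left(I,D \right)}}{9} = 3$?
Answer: $\frac{1923769}{36} \approx 53438.0$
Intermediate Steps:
$j{\left(I,D \right)} = -27$ ($j{\left(I,D \right)} = \left(-9\right) 3 = -27$)
$x{\left(V \right)} = - \frac{6}{7}$ ($x{\left(V \right)} = - \frac{2 + 4}{7} = \left(- \frac{1}{7}\right) 6 = - \frac{6}{7}$)
$g{\left(r,J \right)} = \left(-27 + r\right) \left(J + r\right)$ ($g{\left(r,J \right)} = \left(r - 27\right) \left(J + r\right) = \left(-27 + r\right) \left(J + r\right)$)
$\left(g{\left(4,6 \right)} + \frac{1}{x{\left(4 \right)}}\right)^{2} = \left(\left(4^{2} - 162 - 108 + 6 \cdot 4\right) + \frac{1}{- \frac{6}{7}}\right)^{2} = \left(\left(16 - 162 - 108 + 24\right) - \frac{7}{6}\right)^{2} = \left(-230 - \frac{7}{6}\right)^{2} = \left(- \frac{1387}{6}\right)^{2} = \frac{1923769}{36}$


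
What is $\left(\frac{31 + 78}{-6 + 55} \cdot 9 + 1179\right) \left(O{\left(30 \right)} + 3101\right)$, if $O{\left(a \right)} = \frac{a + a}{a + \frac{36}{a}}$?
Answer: $\frac{2369938176}{637} \approx 3.7205 \cdot 10^{6}$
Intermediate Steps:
$O{\left(a \right)} = \frac{2 a}{a + \frac{36}{a}}$
$\left(\frac{31 + 78}{-6 + 55} \cdot 9 + 1179\right) \left(O{\left(30 \right)} + 3101\right) = \left(\frac{31 + 78}{-6 + 55} \cdot 9 + 1179\right) \left(\frac{2 \cdot 30^{2}}{36 + 30^{2}} + 3101\right) = \left(\frac{109}{49} \cdot 9 + 1179\right) \left(2 \cdot 900 \frac{1}{36 + 900} + 3101\right) = \left(109 \cdot \frac{1}{49} \cdot 9 + 1179\right) \left(2 \cdot 900 \cdot \frac{1}{936} + 3101\right) = \left(\frac{109}{49} \cdot 9 + 1179\right) \left(2 \cdot 900 \cdot \frac{1}{936} + 3101\right) = \left(\frac{981}{49} + 1179\right) \left(\frac{25}{13} + 3101\right) = \frac{58752}{49} \cdot \frac{40338}{13} = \frac{2369938176}{637}$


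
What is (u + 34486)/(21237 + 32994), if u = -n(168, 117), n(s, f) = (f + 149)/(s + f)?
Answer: 517276/813465 ≈ 0.63589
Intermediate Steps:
n(s, f) = (149 + f)/(f + s)
u = -14/15 (u = -(149 + 117)/(117 + 168) = -266/285 = -1*14/15 = -14/15 ≈ -0.93333)
(u + 34486)/(21237 + 32994) = (-14/15 + 34486)/(21237 + 32994) = (517276/15)/54231 = (517276/15)*(1/54231) = 517276/813465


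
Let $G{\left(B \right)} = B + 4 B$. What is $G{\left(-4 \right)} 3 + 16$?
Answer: $-44$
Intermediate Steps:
$G{\left(B \right)} = 5 B$
$G{\left(-4 \right)} 3 + 16 = 5 \left(-4\right) 3 + 16 = \left(-20\right) 3 + 16 = -60 + 16 = -44$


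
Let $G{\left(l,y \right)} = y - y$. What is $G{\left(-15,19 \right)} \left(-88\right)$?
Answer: $0$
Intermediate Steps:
$G{\left(l,y \right)} = 0$
$G{\left(-15,19 \right)} \left(-88\right) = 0 \left(-88\right) = 0$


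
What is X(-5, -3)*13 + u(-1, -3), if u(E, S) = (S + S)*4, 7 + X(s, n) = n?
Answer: -154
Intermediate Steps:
X(s, n) = -7 + n
u(E, S) = 8*S (u(E, S) = (2*S)*4 = 8*S)
X(-5, -3)*13 + u(-1, -3) = (-7 - 3)*13 + 8*(-3) = -10*13 - 24 = -130 - 24 = -154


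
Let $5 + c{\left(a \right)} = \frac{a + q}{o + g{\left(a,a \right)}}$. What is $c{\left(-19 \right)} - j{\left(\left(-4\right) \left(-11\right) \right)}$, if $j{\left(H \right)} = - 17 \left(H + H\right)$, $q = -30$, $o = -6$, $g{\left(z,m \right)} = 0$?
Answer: $\frac{8995}{6} \approx 1499.2$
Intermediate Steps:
$j{\left(H \right)} = - 34 H$ ($j{\left(H \right)} = - 17 \cdot 2 H = - 34 H$)
$c{\left(a \right)} = - \frac{a}{6}$ ($c{\left(a \right)} = -5 + \frac{a - 30}{-6 + 0} = -5 + \frac{-30 + a}{-6} = -5 + \left(-30 + a\right) \left(- \frac{1}{6}\right) = -5 - \left(-5 + \frac{a}{6}\right) = - \frac{a}{6}$)
$c{\left(-19 \right)} - j{\left(\left(-4\right) \left(-11\right) \right)} = \left(- \frac{1}{6}\right) \left(-19\right) - - 34 \left(\left(-4\right) \left(-11\right)\right) = \frac{19}{6} - \left(-34\right) 44 = \frac{19}{6} - -1496 = \frac{19}{6} + 1496 = \frac{8995}{6}$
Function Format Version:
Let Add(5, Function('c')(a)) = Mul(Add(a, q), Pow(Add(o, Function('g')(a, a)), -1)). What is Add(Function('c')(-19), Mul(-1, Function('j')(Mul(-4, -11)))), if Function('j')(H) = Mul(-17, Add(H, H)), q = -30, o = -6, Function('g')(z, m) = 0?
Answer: Rational(8995, 6) ≈ 1499.2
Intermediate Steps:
Function('j')(H) = Mul(-34, H) (Function('j')(H) = Mul(-17, Mul(2, H)) = Mul(-34, H))
Function('c')(a) = Mul(Rational(-1, 6), a) (Function('c')(a) = Add(-5, Mul(Add(a, -30), Pow(Add(-6, 0), -1))) = Add(-5, Mul(Add(-30, a), Pow(-6, -1))) = Add(-5, Mul(Add(-30, a), Rational(-1, 6))) = Add(-5, Add(5, Mul(Rational(-1, 6), a))) = Mul(Rational(-1, 6), a))
Add(Function('c')(-19), Mul(-1, Function('j')(Mul(-4, -11)))) = Add(Mul(Rational(-1, 6), -19), Mul(-1, Mul(-34, Mul(-4, -11)))) = Add(Rational(19, 6), Mul(-1, Mul(-34, 44))) = Add(Rational(19, 6), Mul(-1, -1496)) = Add(Rational(19, 6), 1496) = Rational(8995, 6)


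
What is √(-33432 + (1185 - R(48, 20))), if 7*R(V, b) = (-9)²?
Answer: 3*I*√175630/7 ≈ 179.61*I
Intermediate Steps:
R(V, b) = 81/7 (R(V, b) = (⅐)*(-9)² = (⅐)*81 = 81/7)
√(-33432 + (1185 - R(48, 20))) = √(-33432 + (1185 - 1*81/7)) = √(-33432 + (1185 - 81/7)) = √(-33432 + 8214/7) = √(-225810/7) = 3*I*√175630/7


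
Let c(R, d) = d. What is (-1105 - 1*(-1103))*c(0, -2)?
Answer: 4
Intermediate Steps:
(-1105 - 1*(-1103))*c(0, -2) = (-1105 - 1*(-1103))*(-2) = (-1105 + 1103)*(-2) = -2*(-2) = 4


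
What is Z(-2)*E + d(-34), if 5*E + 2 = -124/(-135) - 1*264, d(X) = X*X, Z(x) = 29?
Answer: -257494/675 ≈ -381.47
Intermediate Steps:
d(X) = X²
E = -35786/675 (E = -⅖ + (-124/(-135) - 1*264)/5 = -⅖ + (-124*(-1/135) - 264)/5 = -⅖ + (124/135 - 264)/5 = -⅖ + (⅕)*(-35516/135) = -⅖ - 35516/675 = -35786/675 ≈ -53.016)
Z(-2)*E + d(-34) = 29*(-35786/675) + (-34)² = -1037794/675 + 1156 = -257494/675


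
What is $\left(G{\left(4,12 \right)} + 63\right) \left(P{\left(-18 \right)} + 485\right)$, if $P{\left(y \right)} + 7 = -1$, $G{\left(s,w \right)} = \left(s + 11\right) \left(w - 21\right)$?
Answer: $-34344$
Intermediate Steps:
$G{\left(s,w \right)} = \left(-21 + w\right) \left(11 + s\right)$ ($G{\left(s,w \right)} = \left(11 + s\right) \left(-21 + w\right) = \left(-21 + w\right) \left(11 + s\right)$)
$P{\left(y \right)} = -8$ ($P{\left(y \right)} = -7 - 1 = -8$)
$\left(G{\left(4,12 \right)} + 63\right) \left(P{\left(-18 \right)} + 485\right) = \left(\left(-231 - 84 + 11 \cdot 12 + 4 \cdot 12\right) + 63\right) \left(-8 + 485\right) = \left(\left(-231 - 84 + 132 + 48\right) + 63\right) 477 = \left(-135 + 63\right) 477 = \left(-72\right) 477 = -34344$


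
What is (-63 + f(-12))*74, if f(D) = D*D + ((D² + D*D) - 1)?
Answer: 27232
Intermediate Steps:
f(D) = -1 + 3*D² (f(D) = D² + ((D² + D²) - 1) = D² + (2*D² - 1) = D² + (-1 + 2*D²) = -1 + 3*D²)
(-63 + f(-12))*74 = (-63 + (-1 + 3*(-12)²))*74 = (-63 + (-1 + 3*144))*74 = (-63 + (-1 + 432))*74 = (-63 + 431)*74 = 368*74 = 27232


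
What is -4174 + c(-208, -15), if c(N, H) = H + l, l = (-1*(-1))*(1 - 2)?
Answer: -4190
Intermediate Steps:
l = -1 (l = 1*(-1) = -1)
c(N, H) = -1 + H (c(N, H) = H - 1 = -1 + H)
-4174 + c(-208, -15) = -4174 + (-1 - 15) = -4174 - 16 = -4190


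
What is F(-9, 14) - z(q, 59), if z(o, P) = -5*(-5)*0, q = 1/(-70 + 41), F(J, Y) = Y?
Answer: 14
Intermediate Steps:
q = -1/29 (q = 1/(-29) = -1/29 ≈ -0.034483)
z(o, P) = 0 (z(o, P) = 25*0 = 0)
F(-9, 14) - z(q, 59) = 14 - 1*0 = 14 + 0 = 14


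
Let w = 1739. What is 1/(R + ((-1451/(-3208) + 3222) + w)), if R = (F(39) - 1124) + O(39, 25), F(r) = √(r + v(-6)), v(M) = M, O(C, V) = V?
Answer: 13249838792/51176757202099 - 10291264*√33/153530271606297 ≈ 0.00025852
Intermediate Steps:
F(r) = √(-6 + r) (F(r) = √(r - 6) = √(-6 + r))
R = -1099 + √33 (R = (√(-6 + 39) - 1124) + 25 = (√33 - 1124) + 25 = (-1124 + √33) + 25 = -1099 + √33 ≈ -1093.3)
1/(R + ((-1451/(-3208) + 3222) + w)) = 1/((-1099 + √33) + ((-1451/(-3208) + 3222) + 1739)) = 1/((-1099 + √33) + ((-1451*(-1/3208) + 3222) + 1739)) = 1/((-1099 + √33) + ((1451/3208 + 3222) + 1739)) = 1/((-1099 + √33) + (10337627/3208 + 1739)) = 1/((-1099 + √33) + 15916339/3208) = 1/(12390747/3208 + √33)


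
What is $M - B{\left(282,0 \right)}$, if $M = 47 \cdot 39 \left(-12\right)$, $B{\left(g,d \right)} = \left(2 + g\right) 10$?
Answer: $-24836$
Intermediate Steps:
$B{\left(g,d \right)} = 20 + 10 g$
$M = -21996$ ($M = 1833 \left(-12\right) = -21996$)
$M - B{\left(282,0 \right)} = -21996 - \left(20 + 10 \cdot 282\right) = -21996 - \left(20 + 2820\right) = -21996 - 2840 = -24836$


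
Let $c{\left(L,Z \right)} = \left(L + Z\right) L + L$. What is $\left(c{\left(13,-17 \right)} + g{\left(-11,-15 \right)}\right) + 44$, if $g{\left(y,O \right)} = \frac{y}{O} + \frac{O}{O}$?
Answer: $\frac{101}{15} \approx 6.7333$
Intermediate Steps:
$c{\left(L,Z \right)} = L + L \left(L + Z\right)$ ($c{\left(L,Z \right)} = L \left(L + Z\right) + L = L + L \left(L + Z\right)$)
$g{\left(y,O \right)} = 1 + \frac{y}{O}$ ($g{\left(y,O \right)} = \frac{y}{O} + 1 = 1 + \frac{y}{O}$)
$\left(c{\left(13,-17 \right)} + g{\left(-11,-15 \right)}\right) + 44 = \left(13 \left(1 + 13 - 17\right) + \frac{-15 - 11}{-15}\right) + 44 = \left(13 \left(-3\right) - - \frac{26}{15}\right) + 44 = \left(-39 + \frac{26}{15}\right) + 44 = - \frac{559}{15} + 44 = \frac{101}{15}$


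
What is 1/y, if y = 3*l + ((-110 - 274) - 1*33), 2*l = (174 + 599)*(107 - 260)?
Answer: -2/355641 ≈ -5.6236e-6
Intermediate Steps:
l = -118269/2 (l = ((174 + 599)*(107 - 260))/2 = (773*(-153))/2 = (1/2)*(-118269) = -118269/2 ≈ -59135.)
y = -355641/2 (y = 3*(-118269/2) + ((-110 - 274) - 1*33) = -354807/2 + (-384 - 33) = -354807/2 - 417 = -355641/2 ≈ -1.7782e+5)
1/y = 1/(-355641/2) = -2/355641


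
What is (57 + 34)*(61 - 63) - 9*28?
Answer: -434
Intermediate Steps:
(57 + 34)*(61 - 63) - 9*28 = 91*(-2) - 252 = -182 - 252 = -434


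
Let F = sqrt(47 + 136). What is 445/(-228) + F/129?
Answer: -445/228 + sqrt(183)/129 ≈ -1.8469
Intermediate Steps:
F = sqrt(183) ≈ 13.528
445/(-228) + F/129 = 445/(-228) + sqrt(183)/129 = 445*(-1/228) + sqrt(183)*(1/129) = -445/228 + sqrt(183)/129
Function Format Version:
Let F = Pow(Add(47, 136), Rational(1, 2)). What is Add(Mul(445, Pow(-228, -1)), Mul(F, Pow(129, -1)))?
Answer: Add(Rational(-445, 228), Mul(Rational(1, 129), Pow(183, Rational(1, 2)))) ≈ -1.8469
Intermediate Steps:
F = Pow(183, Rational(1, 2)) ≈ 13.528
Add(Mul(445, Pow(-228, -1)), Mul(F, Pow(129, -1))) = Add(Mul(445, Pow(-228, -1)), Mul(Pow(183, Rational(1, 2)), Pow(129, -1))) = Add(Mul(445, Rational(-1, 228)), Mul(Pow(183, Rational(1, 2)), Rational(1, 129))) = Add(Rational(-445, 228), Mul(Rational(1, 129), Pow(183, Rational(1, 2))))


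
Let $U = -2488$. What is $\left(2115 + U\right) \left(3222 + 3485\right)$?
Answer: $-2501711$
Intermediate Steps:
$\left(2115 + U\right) \left(3222 + 3485\right) = \left(2115 - 2488\right) \left(3222 + 3485\right) = \left(-373\right) 6707 = -2501711$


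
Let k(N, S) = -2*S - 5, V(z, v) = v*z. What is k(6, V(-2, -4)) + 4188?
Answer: 4167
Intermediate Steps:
k(N, S) = -5 - 2*S
k(6, V(-2, -4)) + 4188 = (-5 - (-8)*(-2)) + 4188 = (-5 - 2*8) + 4188 = (-5 - 16) + 4188 = -21 + 4188 = 4167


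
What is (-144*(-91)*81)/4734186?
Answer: 176904/789031 ≈ 0.22420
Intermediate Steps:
(-144*(-91)*81)/4734186 = (13104*81)*(1/4734186) = 1061424*(1/4734186) = 176904/789031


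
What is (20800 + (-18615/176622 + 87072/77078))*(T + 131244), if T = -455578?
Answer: -7653695646187970423/1134472543 ≈ -6.7465e+9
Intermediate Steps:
(20800 + (-18615/176622 + 87072/77078))*(T + 131244) = (20800 + (-18615/176622 + 87072/77078))*(-455578 + 131244) = (20800 + (-18615*1/176622 + 87072*(1/77078)))*(-324334) = (20800 + (-6205/58874 + 43536/38539))*(-324334) = (20800 + 2324003969/2268945086)*(-324334) = (47196381792769/2268945086)*(-324334) = -7653695646187970423/1134472543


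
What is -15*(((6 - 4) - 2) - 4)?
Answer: 60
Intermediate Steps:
-15*(((6 - 4) - 2) - 4) = -15*((2 - 2) - 4) = -15*(0 - 4) = -15*(-4) = 60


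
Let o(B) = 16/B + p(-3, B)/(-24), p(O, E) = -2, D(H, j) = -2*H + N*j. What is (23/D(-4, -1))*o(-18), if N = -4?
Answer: -667/432 ≈ -1.5440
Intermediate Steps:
D(H, j) = -4*j - 2*H (D(H, j) = -2*H - 4*j = -4*j - 2*H)
o(B) = 1/12 + 16/B (o(B) = 16/B - 2/(-24) = 16/B - 2*(-1/24) = 16/B + 1/12 = 1/12 + 16/B)
(23/D(-4, -1))*o(-18) = (23/(-4*(-1) - 2*(-4)))*((1/12)*(192 - 18)/(-18)) = (23/(4 + 8))*((1/12)*(-1/18)*174) = (23/12)*(-29/36) = -667/432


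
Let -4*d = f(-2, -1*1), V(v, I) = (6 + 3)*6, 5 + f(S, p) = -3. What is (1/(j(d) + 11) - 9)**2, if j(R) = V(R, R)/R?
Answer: 116281/1444 ≈ 80.527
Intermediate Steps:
f(S, p) = -8 (f(S, p) = -5 - 3 = -8)
V(v, I) = 54 (V(v, I) = 9*6 = 54)
d = 2 (d = -1/4*(-8) = 2)
j(R) = 54/R
(1/(j(d) + 11) - 9)**2 = (1/(54/2 + 11) - 9)**2 = (1/(54*(1/2) + 11) - 9)**2 = (1/(27 + 11) - 9)**2 = (1/38 - 9)**2 = (-341/38)**2 = 116281/1444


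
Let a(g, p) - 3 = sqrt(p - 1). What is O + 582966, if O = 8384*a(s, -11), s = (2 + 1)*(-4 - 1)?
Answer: 608118 + 16768*I*sqrt(3) ≈ 6.0812e+5 + 29043.0*I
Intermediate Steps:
s = -15 (s = 3*(-5) = -15)
a(g, p) = 3 + sqrt(-1 + p) (a(g, p) = 3 + sqrt(p - 1) = 3 + sqrt(-1 + p))
O = 25152 + 16768*I*sqrt(3) (O = 8384*(3 + sqrt(-1 - 11)) = 8384*(3 + sqrt(-12)) = 8384*(3 + 2*I*sqrt(3)) = 25152 + 16768*I*sqrt(3) ≈ 25152.0 + 29043.0*I)
O + 582966 = (25152 + 16768*I*sqrt(3)) + 582966 = 608118 + 16768*I*sqrt(3)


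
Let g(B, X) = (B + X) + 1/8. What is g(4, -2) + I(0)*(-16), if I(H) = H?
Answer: 17/8 ≈ 2.1250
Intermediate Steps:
g(B, X) = ⅛ + B + X (g(B, X) = (B + X) + ⅛ = ⅛ + B + X)
g(4, -2) + I(0)*(-16) = (⅛ + 4 - 2) + 0*(-16) = 17/8 + 0 = 17/8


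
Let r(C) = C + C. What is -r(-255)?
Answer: 510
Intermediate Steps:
r(C) = 2*C
-r(-255) = -2*(-255) = -1*(-510) = 510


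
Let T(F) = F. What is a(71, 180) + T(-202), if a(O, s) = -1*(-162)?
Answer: -40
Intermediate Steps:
a(O, s) = 162
a(71, 180) + T(-202) = 162 - 202 = -40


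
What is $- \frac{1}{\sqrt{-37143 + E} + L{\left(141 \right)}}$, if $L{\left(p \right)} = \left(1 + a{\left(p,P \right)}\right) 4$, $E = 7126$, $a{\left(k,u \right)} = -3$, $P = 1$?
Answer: $\frac{8}{30081} + \frac{i \sqrt{30017}}{30081} \approx 0.00026595 + 0.0057596 i$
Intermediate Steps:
$L{\left(p \right)} = -8$ ($L{\left(p \right)} = \left(1 - 3\right) 4 = \left(-2\right) 4 = -8$)
$- \frac{1}{\sqrt{-37143 + E} + L{\left(141 \right)}} = - \frac{1}{\sqrt{-37143 + 7126} - 8} = - \frac{1}{\sqrt{-30017} - 8} = - \frac{1}{i \sqrt{30017} - 8} = - \frac{1}{-8 + i \sqrt{30017}}$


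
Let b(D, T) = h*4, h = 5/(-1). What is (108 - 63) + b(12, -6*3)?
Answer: 25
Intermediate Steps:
h = -5 (h = 5*(-1) = -5)
b(D, T) = -20 (b(D, T) = -5*4 = -20)
(108 - 63) + b(12, -6*3) = (108 - 63) - 20 = 45 - 20 = 25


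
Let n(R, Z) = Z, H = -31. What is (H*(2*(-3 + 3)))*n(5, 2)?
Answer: 0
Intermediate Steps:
(H*(2*(-3 + 3)))*n(5, 2) = -62*(-3 + 3)*2 = -62*0*2 = -31*0*2 = 0*2 = 0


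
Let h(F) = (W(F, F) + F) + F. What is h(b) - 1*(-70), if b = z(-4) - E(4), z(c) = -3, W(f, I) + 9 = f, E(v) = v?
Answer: 40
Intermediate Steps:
W(f, I) = -9 + f
b = -7 (b = -3 - 1*4 = -3 - 4 = -7)
h(F) = -9 + 3*F (h(F) = ((-9 + F) + F) + F = (-9 + 2*F) + F = -9 + 3*F)
h(b) - 1*(-70) = (-9 + 3*(-7)) - 1*(-70) = (-9 - 21) + 70 = -30 + 70 = 40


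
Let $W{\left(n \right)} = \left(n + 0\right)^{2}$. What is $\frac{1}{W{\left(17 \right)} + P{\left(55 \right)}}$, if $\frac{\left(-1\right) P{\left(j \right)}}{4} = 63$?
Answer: $\frac{1}{37} \approx 0.027027$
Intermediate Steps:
$W{\left(n \right)} = n^{2}$
$P{\left(j \right)} = -252$ ($P{\left(j \right)} = \left(-4\right) 63 = -252$)
$\frac{1}{W{\left(17 \right)} + P{\left(55 \right)}} = \frac{1}{17^{2} - 252} = \frac{1}{289 - 252} = \frac{1}{37}$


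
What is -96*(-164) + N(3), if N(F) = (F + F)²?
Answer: 15780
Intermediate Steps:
N(F) = 4*F² (N(F) = (2*F)² = 4*F²)
-96*(-164) + N(3) = -96*(-164) + 4*3² = 15744 + 4*9 = 15744 + 36 = 15780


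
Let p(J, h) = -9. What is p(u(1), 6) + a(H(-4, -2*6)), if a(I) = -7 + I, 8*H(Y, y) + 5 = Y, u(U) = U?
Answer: -137/8 ≈ -17.125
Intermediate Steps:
H(Y, y) = -5/8 + Y/8
p(u(1), 6) + a(H(-4, -2*6)) = -9 + (-7 + (-5/8 + (⅛)*(-4))) = -9 + (-7 + (-5/8 - ½)) = -9 + (-7 - 9/8) = -9 - 65/8 = -137/8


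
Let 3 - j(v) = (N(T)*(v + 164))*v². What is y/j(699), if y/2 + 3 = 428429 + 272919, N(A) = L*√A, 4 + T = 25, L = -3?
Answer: -701345/5600681143099924422 + 98577000127245*√21/1866893714366641474 ≈ 0.00024197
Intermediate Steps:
T = 21 (T = -4 + 25 = 21)
N(A) = -3*√A
j(v) = 3 + 3*√21*v²*(164 + v) (j(v) = 3 - (-3*√21)*(v + 164)*v² = 3 - (-3*√21)*(164 + v)*v² = 3 - (-3*√21*(164 + v))*v² = 3 - (-3)*√21*v²*(164 + v) = 3 + 3*√21*v²*(164 + v))
y = 1402690 (y = -6 + 2*(428429 + 272919) = -6 + 2*701348 = -6 + 1402696 = 1402690)
y/j(699) = 1402690/(3 + 3*√21*699³ + 492*√21*699²) = 1402690/(3 + 3*√21*341532099 + 492*√21*488601) = 1402690/(3 + 1024596297*√21 + 240391692*√21) = 1402690/(3 + 1264987989*√21)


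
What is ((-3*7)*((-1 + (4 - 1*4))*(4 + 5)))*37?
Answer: 6993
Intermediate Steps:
((-3*7)*((-1 + (4 - 1*4))*(4 + 5)))*37 = -21*(-1 + (4 - 4))*9*37 = -21*(-1 + 0)*9*37 = -(-21)*9*37 = -21*(-9)*37 = 189*37 = 6993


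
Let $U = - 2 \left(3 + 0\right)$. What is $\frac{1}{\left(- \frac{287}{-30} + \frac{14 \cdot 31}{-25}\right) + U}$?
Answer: $- \frac{150}{2069} \approx -0.072499$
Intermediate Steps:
$U = -6$ ($U = \left(-2\right) 3 = -6$)
$\frac{1}{\left(- \frac{287}{-30} + \frac{14 \cdot 31}{-25}\right) + U} = \frac{1}{\left(- \frac{287}{-30} + \frac{14 \cdot 31}{-25}\right) - 6} = \frac{1}{\left(\left(-287\right) \left(- \frac{1}{30}\right) + 434 \left(- \frac{1}{25}\right)\right) - 6} = \frac{1}{\left(\frac{287}{30} - \frac{434}{25}\right) - 6} = \frac{1}{- \frac{1169}{150} - 6} = \frac{1}{- \frac{2069}{150}} = - \frac{150}{2069}$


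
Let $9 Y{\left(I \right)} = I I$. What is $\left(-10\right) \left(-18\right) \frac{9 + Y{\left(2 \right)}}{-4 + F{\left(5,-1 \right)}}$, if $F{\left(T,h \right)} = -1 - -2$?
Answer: $- \frac{1700}{3} \approx -566.67$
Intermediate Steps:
$Y{\left(I \right)} = \frac{I^{2}}{9}$ ($Y{\left(I \right)} = \frac{I I}{9} = \frac{I^{2}}{9}$)
$F{\left(T,h \right)} = 1$ ($F{\left(T,h \right)} = -1 + 2 = 1$)
$\left(-10\right) \left(-18\right) \frac{9 + Y{\left(2 \right)}}{-4 + F{\left(5,-1 \right)}} = \left(-10\right) \left(-18\right) \frac{9 + \frac{2^{2}}{9}}{-4 + 1} = 180 \frac{9 + \frac{1}{9} \cdot 4}{-3} = 180 \left(9 + \frac{4}{9}\right) \left(- \frac{1}{3}\right) = 180 \cdot \frac{85}{9} \left(- \frac{1}{3}\right) = 180 \left(- \frac{85}{27}\right) = - \frac{1700}{3}$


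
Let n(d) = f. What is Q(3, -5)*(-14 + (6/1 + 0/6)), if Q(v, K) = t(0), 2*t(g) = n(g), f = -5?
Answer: 20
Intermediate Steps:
n(d) = -5
t(g) = -5/2 (t(g) = (1/2)*(-5) = -5/2)
Q(v, K) = -5/2
Q(3, -5)*(-14 + (6/1 + 0/6)) = -5*(-14 + (6/1 + 0/6))/2 = -5*(-14 + (6*1 + 0*(1/6)))/2 = -5*(-14 + (6 + 0))/2 = -5*(-14 + 6)/2 = -5/2*(-8) = 20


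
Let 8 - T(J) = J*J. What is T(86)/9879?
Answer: -7388/9879 ≈ -0.74785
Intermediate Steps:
T(J) = 8 - J**2 (T(J) = 8 - J*J = 8 - J**2)
T(86)/9879 = (8 - 1*86**2)/9879 = (8 - 1*7396)*(1/9879) = (8 - 7396)*(1/9879) = -7388*1/9879 = -7388/9879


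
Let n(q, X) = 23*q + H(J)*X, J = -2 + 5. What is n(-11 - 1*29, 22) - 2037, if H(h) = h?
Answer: -2891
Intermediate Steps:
J = 3
n(q, X) = 3*X + 23*q (n(q, X) = 23*q + 3*X = 3*X + 23*q)
n(-11 - 1*29, 22) - 2037 = (3*22 + 23*(-11 - 1*29)) - 2037 = (66 + 23*(-11 - 29)) - 2037 = (66 + 23*(-40)) - 2037 = (66 - 920) - 2037 = -854 - 2037 = -2891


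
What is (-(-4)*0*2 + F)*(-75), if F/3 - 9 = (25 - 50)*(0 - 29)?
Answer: -165150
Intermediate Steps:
F = 2202 (F = 27 + 3*((25 - 50)*(0 - 29)) = 27 + 3*(-25*(-29)) = 27 + 3*725 = 27 + 2175 = 2202)
(-(-4)*0*2 + F)*(-75) = (-(-4)*0*2 + 2202)*(-75) = (-4*0*2 + 2202)*(-75) = (0*2 + 2202)*(-75) = (0 + 2202)*(-75) = 2202*(-75) = -165150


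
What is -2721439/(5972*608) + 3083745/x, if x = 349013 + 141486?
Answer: 9862140977059/1780990097024 ≈ 5.5374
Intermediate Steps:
x = 490499
-2721439/(5972*608) + 3083745/x = -2721439/(5972*608) + 3083745/490499 = -2721439/3630976 + 3083745*(1/490499) = -2721439*1/3630976 + 3083745/490499 = -2721439/3630976 + 3083745/490499 = 9862140977059/1780990097024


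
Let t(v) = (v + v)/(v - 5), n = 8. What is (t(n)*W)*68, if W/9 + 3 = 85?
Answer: 267648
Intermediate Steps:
W = 738 (W = -27 + 9*85 = -27 + 765 = 738)
t(v) = 2*v/(-5 + v) (t(v) = (2*v)/(-5 + v) = 2*v/(-5 + v))
(t(n)*W)*68 = ((2*8/(-5 + 8))*738)*68 = ((2*8/3)*738)*68 = ((2*8*(⅓))*738)*68 = ((16/3)*738)*68 = 3936*68 = 267648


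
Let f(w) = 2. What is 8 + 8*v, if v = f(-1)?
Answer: 24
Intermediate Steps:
v = 2
8 + 8*v = 8 + 8*2 = 8 + 16 = 24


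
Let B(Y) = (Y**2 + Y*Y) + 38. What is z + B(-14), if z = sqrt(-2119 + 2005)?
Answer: 430 + I*sqrt(114) ≈ 430.0 + 10.677*I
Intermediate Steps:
B(Y) = 38 + 2*Y**2 (B(Y) = (Y**2 + Y**2) + 38 = 2*Y**2 + 38 = 38 + 2*Y**2)
z = I*sqrt(114) (z = sqrt(-114) = I*sqrt(114) ≈ 10.677*I)
z + B(-14) = I*sqrt(114) + (38 + 2*(-14)**2) = I*sqrt(114) + (38 + 2*196) = I*sqrt(114) + (38 + 392) = I*sqrt(114) + 430 = 430 + I*sqrt(114)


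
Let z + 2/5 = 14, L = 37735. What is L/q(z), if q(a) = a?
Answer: 188675/68 ≈ 2774.6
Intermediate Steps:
z = 68/5 (z = -2/5 + 14 = 68/5 ≈ 13.600)
L/q(z) = 37735/(68/5) = 37735*(5/68) = 188675/68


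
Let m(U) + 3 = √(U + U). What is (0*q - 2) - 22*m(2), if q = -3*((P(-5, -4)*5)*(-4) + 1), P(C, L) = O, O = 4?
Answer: 20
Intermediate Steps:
P(C, L) = 4
q = 237 (q = -3*((4*5)*(-4) + 1) = -3*(20*(-4) + 1) = -3*(-80 + 1) = -3*(-79) = 237)
m(U) = -3 + √2*√U (m(U) = -3 + √(U + U) = -3 + √(2*U) = -3 + √2*√U)
(0*q - 2) - 22*m(2) = (0*237 - 2) - 22*(-3 + √2*√2) = (0 - 2) - 22*(-3 + 2) = -2 - 22*(-1) = -2 + 22 = 20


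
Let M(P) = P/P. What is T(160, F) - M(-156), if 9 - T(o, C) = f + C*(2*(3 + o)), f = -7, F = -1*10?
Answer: 3275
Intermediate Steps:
F = -10
T(o, C) = 16 - C*(6 + 2*o) (T(o, C) = 9 - (-7 + C*(2*(3 + o))) = 9 - (-7 + C*(6 + 2*o)) = 9 + (7 - C*(6 + 2*o)) = 16 - C*(6 + 2*o))
M(P) = 1
T(160, F) - M(-156) = (16 - 6*(-10) - 2*(-10)*160) - 1*1 = (16 + 60 + 3200) - 1 = 3276 - 1 = 3275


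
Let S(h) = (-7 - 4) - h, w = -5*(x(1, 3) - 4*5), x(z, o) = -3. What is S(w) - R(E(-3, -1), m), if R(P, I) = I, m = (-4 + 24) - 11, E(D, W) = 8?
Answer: -135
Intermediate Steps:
w = 115 (w = -5*(-3 - 4*5) = -5*(-3 - 20) = -5*(-23) = 115)
m = 9 (m = 20 - 11 = 9)
S(h) = -11 - h
S(w) - R(E(-3, -1), m) = (-11 - 1*115) - 1*9 = (-11 - 115) - 9 = -126 - 9 = -135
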